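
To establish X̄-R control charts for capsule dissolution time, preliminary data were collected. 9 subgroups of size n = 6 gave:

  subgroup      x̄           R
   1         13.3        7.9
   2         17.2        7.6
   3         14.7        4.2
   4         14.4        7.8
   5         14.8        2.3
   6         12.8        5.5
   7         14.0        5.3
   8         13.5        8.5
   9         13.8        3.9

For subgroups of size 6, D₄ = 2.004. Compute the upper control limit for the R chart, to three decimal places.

R̄ = (7.9 + 7.6 + 4.2 + 7.8 + 2.3 + 5.5 + 5.3 + 8.5 + 3.9) / 9 = 53.0000 / 9 = 5.8889
UCL_R = D₄·R̄ = 2.004 × 5.8889 = 11.8013

11.801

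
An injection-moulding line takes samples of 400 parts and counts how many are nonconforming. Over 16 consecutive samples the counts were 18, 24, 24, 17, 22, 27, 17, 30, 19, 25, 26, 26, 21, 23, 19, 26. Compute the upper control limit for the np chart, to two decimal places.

p̄ = Σdᵢ / (k·n) = 364 / (16 × 400) = 0.05688
UCL = np̄ + 3·√(np̄(1−p̄)) = 22.7500 + 3 × √(22.7500×0.94312) = 22.7500 + 3 × 4.6321 = 36.6462

36.65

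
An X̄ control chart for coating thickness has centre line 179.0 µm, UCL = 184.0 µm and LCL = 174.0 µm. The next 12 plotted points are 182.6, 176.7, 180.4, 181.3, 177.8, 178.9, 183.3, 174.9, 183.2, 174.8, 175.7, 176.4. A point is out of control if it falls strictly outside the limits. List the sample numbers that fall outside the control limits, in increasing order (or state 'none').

none

All 12 points lie within [174.0, 184.0].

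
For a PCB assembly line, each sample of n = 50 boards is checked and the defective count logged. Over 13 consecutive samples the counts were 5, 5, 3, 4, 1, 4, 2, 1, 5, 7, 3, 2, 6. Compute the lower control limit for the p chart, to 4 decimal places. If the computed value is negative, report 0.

0.0000

p̄ = Σdᵢ / (k·n) = 48 / (13 × 50) = 0.07385
LCL = p̄ − 3·√(p̄(1−p̄)/n) = 0.07385 − 3 × 0.03698 = -0.03711 → 0 (negative, so LCL = 0)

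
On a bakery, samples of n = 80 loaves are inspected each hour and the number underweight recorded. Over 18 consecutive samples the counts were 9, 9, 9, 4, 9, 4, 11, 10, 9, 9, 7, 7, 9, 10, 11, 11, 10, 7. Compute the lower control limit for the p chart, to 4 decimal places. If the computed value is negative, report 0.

p̄ = Σdᵢ / (k·n) = 155 / (18 × 80) = 0.10764
LCL = p̄ − 3·√(p̄(1−p̄)/n) = 0.10764 − 3 × 0.03465 = 0.00369

0.0037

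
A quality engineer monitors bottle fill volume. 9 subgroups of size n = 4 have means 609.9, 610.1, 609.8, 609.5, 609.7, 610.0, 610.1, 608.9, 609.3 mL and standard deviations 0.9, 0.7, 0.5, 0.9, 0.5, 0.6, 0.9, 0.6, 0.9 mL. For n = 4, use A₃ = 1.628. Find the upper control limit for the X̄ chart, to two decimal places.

X̄̄ = (609.9 + 610.1 + 609.8 + 609.5 + 609.7 + 610.0 + 610.1 + 608.9 + 609.3) / 9 = 609.7000
s̄ = (0.9 + 0.7 + 0.5 + 0.9 + 0.5 + 0.6 + 0.9 + 0.6 + 0.9) / 9 = 0.7222
UCL = X̄̄ + A₃·s̄ = 609.7000 + 1.628 × 0.7222 = 610.8758

610.88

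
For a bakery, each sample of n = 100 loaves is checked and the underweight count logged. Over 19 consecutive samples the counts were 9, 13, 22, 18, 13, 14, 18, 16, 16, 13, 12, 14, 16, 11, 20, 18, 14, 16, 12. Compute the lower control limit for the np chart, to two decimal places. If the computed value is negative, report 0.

p̄ = Σdᵢ / (k·n) = 285 / (19 × 100) = 0.15000
LCL = np̄ − 3·√(np̄(1−p̄)) = 15.0000 − 3 × 3.5707 = 4.2879

4.29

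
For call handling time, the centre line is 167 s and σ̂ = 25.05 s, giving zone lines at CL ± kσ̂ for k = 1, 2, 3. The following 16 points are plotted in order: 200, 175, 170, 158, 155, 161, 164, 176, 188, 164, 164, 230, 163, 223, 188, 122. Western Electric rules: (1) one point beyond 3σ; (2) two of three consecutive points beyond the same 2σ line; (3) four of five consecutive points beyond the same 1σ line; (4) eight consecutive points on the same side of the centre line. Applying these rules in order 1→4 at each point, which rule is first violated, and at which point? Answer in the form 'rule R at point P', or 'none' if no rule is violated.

rule 2 at point 14

Zone of each point (C = within 1σ̂, B = 1σ̂–2σ̂, A = 2σ̂–3σ̂, * = beyond 3σ̂; sign = side of CL): 1:+B, 2:+C, 3:+C, 4:-C, 5:-C, 6:-C, 7:-C, 8:+C, 9:+C, 10:-C, 11:-C, 12:+A, 13:-C, 14:+A, 15:+C, 16:-B
Rule 2 (two of three consecutive points beyond the same 2σ limit) is satisfied at point 14.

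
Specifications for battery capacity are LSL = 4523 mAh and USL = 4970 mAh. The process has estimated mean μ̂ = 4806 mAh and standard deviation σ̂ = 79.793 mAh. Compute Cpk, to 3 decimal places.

0.685

Cpu = (USL − μ̂) / (3σ̂) = (4970 − 4806) / (3 × 79.793) = 0.6851; Cpl = (μ̂ − LSL) / (3σ̂) = (4806 − 4523) / (3 × 79.793) = 1.1822; Cpk = min(Cpu, Cpl) = 0.6851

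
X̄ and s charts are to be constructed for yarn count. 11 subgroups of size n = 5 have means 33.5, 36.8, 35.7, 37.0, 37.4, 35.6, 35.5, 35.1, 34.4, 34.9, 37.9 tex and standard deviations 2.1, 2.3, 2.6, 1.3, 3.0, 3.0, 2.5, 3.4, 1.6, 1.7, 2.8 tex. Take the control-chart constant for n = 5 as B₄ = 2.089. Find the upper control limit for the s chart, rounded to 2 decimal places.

s̄ = (2.1 + 2.3 + 2.6 + 1.3 + 3.0 + 3.0 + 2.5 + 3.4 + 1.6 + 1.7 + 2.8) / 11 = 2.3909
UCL_s = B₄·s̄ = 2.089 × 2.3909 = 4.9946

4.99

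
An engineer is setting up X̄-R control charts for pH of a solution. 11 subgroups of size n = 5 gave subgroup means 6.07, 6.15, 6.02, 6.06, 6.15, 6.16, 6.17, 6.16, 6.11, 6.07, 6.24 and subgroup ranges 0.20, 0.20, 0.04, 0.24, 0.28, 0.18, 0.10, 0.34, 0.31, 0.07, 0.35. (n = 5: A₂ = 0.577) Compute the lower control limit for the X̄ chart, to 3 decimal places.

6.002

X̄̄ = (6.07 + 6.15 + 6.02 + 6.06 + 6.15 + 6.16 + 6.17 + 6.16 + 6.11 + 6.07 + 6.24) / 11 = 67.3600 / 11 = 6.1236
R̄ = (0.20 + 0.20 + 0.04 + 0.24 + 0.28 + 0.18 + 0.10 + 0.34 + 0.31 + 0.07 + 0.35) / 11 = 2.3100 / 11 = 0.2100
LCL = X̄̄ − A₂·R̄ = 6.1236 − 0.577 × 0.2100 = 6.0025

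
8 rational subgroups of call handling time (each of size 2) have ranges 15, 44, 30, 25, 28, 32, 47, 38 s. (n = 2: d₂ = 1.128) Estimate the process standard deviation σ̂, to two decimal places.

R̄ = (15 + 44 + 30 + 25 + 28 + 32 + 47 + 38) / 8 = 32.3750
σ̂ = R̄ / d₂ = 32.3750 / 1.128 = 28.7012

28.70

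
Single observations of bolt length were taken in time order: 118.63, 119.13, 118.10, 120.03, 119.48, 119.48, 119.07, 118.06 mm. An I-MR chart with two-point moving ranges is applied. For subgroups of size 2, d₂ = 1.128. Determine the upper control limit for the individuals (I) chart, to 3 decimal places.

121.061

X̄ = (118.63 + 119.13 + 118.10 + 120.03 + 119.48 + 119.48 + 119.07 + 118.06) / 8 = 118.9975
Moving ranges: 0.50, 1.03, 1.93, 0.55, 0.00, 0.41, 1.01; M̄R̄ = 5.4300 / 7 = 0.7757
UCL = X̄ + 3·M̄R̄/d₂ = 118.9975 + 3 × 0.7757 / 1.128 = 121.0606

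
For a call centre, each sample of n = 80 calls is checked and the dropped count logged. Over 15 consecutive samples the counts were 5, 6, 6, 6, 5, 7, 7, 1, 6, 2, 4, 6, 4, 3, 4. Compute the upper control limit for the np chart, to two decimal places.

p̄ = Σdᵢ / (k·n) = 72 / (15 × 80) = 0.06000
UCL = np̄ + 3·√(np̄(1−p̄)) = 4.8000 + 3 × √(4.8000×0.94000) = 4.8000 + 3 × 2.1241 = 11.1724

11.17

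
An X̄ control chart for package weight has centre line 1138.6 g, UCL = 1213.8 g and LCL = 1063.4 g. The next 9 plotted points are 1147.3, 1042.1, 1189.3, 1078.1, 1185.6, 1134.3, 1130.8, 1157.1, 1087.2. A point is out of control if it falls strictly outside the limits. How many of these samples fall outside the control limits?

1

Compare each point to [1063.4, 1213.8]: sample 2 = 1042.1 < LCL.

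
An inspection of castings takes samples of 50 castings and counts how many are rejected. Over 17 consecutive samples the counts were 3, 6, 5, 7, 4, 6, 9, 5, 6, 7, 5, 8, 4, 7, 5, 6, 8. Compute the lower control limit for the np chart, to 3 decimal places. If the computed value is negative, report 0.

p̄ = Σdᵢ / (k·n) = 101 / (17 × 50) = 0.11882
LCL = np̄ − 3·√(np̄(1−p̄)) = 5.9412 − 3 × 2.2881 = -0.9230 → 0 (negative, so LCL = 0)

0.000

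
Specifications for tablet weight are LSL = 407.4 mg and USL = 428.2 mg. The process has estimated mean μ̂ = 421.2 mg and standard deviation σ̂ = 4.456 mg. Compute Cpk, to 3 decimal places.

Cpu = (USL − μ̂) / (3σ̂) = (428.2 − 421.2) / (3 × 4.456) = 0.5236; Cpl = (μ̂ − LSL) / (3σ̂) = (421.2 − 407.4) / (3 × 4.456) = 1.0323; Cpk = min(Cpu, Cpl) = 0.5236

0.524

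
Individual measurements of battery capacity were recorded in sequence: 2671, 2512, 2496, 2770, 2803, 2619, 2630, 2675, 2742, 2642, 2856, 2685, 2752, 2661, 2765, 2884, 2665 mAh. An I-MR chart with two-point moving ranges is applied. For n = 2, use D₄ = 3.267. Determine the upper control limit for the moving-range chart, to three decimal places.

382.647

Moving ranges: 159, 16, 274, 33, 184, 11, 45, 67, 100, 214, 171, 67, 91, 104, 119, 219; M̄R̄ = 1874.0000 / 16 = 117.1250
UCL_MR = D₄·M̄R̄ = 3.267 × 117.1250 = 382.6474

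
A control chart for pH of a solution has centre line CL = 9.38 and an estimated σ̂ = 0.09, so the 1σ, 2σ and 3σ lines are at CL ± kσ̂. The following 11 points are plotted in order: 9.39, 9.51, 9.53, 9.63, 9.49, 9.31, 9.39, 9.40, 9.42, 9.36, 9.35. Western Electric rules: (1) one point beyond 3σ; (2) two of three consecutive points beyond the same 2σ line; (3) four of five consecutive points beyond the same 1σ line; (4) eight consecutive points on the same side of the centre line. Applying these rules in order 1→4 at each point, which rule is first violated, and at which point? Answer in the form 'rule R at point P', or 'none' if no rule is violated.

rule 3 at point 5

Zone of each point (C = within 1σ̂, B = 1σ̂–2σ̂, A = 2σ̂–3σ̂, * = beyond 3σ̂; sign = side of CL): 1:+C, 2:+B, 3:+B, 4:+A, 5:+B, 6:-C, 7:+C, 8:+C, 9:+C, 10:-C, 11:-C
Rule 3 (four of five consecutive points beyond the same 1σ limit) is satisfied at point 5.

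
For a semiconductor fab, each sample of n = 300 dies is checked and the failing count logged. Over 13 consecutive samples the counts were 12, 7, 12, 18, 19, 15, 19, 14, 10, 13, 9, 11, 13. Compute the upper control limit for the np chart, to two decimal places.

23.90

p̄ = Σdᵢ / (k·n) = 172 / (13 × 300) = 0.04410
UCL = np̄ + 3·√(np̄(1−p̄)) = 13.2308 + 3 × √(13.2308×0.95590) = 13.2308 + 3 × 3.5563 = 23.8997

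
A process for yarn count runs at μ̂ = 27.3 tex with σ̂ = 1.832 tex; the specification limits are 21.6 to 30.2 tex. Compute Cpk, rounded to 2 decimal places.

Cpu = (USL − μ̂) / (3σ̂) = (30.2 − 27.3) / (3 × 1.832) = 0.5277; Cpl = (μ̂ − LSL) / (3σ̂) = (27.3 − 21.6) / (3 × 1.832) = 1.0371; Cpk = min(Cpu, Cpl) = 0.5277

0.53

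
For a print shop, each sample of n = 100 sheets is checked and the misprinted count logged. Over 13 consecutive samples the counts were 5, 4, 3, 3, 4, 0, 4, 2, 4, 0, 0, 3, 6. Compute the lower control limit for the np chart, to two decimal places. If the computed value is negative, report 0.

p̄ = Σdᵢ / (k·n) = 38 / (13 × 100) = 0.02923
LCL = np̄ − 3·√(np̄(1−p̄)) = 2.9231 − 3 × 1.6845 = -2.1305 → 0 (negative, so LCL = 0)

0.00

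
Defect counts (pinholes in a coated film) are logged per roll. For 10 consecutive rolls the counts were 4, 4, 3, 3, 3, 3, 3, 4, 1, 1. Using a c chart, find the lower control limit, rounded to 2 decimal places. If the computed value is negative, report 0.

0.00

c̄ = (4 + 4 + 3 + 3 + 3 + 3 + 3 + 4 + 1 + 1) / 10 = 29 / 10 = 2.9000
LCL = c̄ − 3√c̄ = 2.9000 − 3 × 1.7029 = -2.2088 → 0 (cannot be negative)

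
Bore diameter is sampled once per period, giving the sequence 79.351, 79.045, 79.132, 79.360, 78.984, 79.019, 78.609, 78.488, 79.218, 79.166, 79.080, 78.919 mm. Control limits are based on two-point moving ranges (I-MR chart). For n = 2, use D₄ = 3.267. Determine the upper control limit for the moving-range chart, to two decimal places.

0.77

Moving ranges: 0.306, 0.087, 0.228, 0.376, 0.035, 0.410, 0.121, 0.730, 0.052, 0.086, 0.161; M̄R̄ = 2.5920 / 11 = 0.2356
UCL_MR = D₄·M̄R̄ = 3.267 × 0.2356 = 0.7698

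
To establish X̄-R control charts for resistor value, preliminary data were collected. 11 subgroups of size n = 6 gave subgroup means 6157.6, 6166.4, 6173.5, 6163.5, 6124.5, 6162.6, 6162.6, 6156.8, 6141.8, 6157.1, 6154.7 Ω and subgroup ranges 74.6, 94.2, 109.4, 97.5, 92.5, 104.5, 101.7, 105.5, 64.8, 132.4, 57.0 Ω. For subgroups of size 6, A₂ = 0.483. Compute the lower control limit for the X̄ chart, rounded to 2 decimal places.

X̄̄ = (6157.6 + 6166.4 + 6173.5 + 6163.5 + 6124.5 + 6162.6 + 6162.6 + 6156.8 + 6141.8 + 6157.1 + 6154.7) / 11 = 67721.1000 / 11 = 6156.4636
R̄ = (74.6 + 94.2 + 109.4 + 97.5 + 92.5 + 104.5 + 101.7 + 105.5 + 64.8 + 132.4 + 57.0) / 11 = 1034.1000 / 11 = 94.0091
LCL = X̄̄ − A₂·R̄ = 6156.4636 − 0.483 × 94.0091 = 6111.0572

6111.06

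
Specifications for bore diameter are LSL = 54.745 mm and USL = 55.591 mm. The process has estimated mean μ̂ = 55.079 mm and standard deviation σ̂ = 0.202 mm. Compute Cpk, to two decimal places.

0.55

Cpu = (USL − μ̂) / (3σ̂) = (55.591 − 55.079) / (3 × 0.202) = 0.8449; Cpl = (μ̂ − LSL) / (3σ̂) = (55.079 − 54.745) / (3 × 0.202) = 0.5512; Cpk = min(Cpu, Cpl) = 0.5512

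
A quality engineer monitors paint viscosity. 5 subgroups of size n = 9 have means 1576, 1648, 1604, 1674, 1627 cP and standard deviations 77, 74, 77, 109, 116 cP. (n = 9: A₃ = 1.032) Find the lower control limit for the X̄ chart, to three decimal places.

1532.301

X̄̄ = (1576 + 1648 + 1604 + 1674 + 1627) / 5 = 1625.8000
s̄ = (77 + 74 + 77 + 109 + 116) / 5 = 90.6000
LCL = X̄̄ − A₃·s̄ = 1625.8000 − 1.032 × 90.6000 = 1532.3008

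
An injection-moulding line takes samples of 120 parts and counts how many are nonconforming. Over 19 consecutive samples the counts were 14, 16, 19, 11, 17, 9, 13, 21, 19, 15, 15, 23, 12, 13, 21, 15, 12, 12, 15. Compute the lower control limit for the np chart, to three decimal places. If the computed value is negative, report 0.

4.387

p̄ = Σdᵢ / (k·n) = 292 / (19 × 120) = 0.12807
LCL = np̄ − 3·√(np̄(1−p̄)) = 15.3684 − 3 × 3.6606 = 4.3865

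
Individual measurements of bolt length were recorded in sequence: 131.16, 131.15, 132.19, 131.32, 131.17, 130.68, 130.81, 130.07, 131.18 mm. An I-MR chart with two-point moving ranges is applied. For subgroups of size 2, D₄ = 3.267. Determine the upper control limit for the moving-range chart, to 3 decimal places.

Moving ranges: 0.01, 1.04, 0.87, 0.15, 0.49, 0.13, 0.74, 1.11; M̄R̄ = 4.5400 / 8 = 0.5675
UCL_MR = D₄·M̄R̄ = 3.267 × 0.5675 = 1.8540

1.854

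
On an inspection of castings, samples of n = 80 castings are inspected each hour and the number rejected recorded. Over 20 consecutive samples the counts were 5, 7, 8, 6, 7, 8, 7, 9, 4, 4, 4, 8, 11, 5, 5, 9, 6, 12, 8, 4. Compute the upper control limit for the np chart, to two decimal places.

p̄ = Σdᵢ / (k·n) = 137 / (20 × 80) = 0.08563
UCL = np̄ + 3·√(np̄(1−p̄)) = 6.8500 + 3 × √(6.8500×0.91437) = 6.8500 + 3 × 2.5027 = 14.3581

14.36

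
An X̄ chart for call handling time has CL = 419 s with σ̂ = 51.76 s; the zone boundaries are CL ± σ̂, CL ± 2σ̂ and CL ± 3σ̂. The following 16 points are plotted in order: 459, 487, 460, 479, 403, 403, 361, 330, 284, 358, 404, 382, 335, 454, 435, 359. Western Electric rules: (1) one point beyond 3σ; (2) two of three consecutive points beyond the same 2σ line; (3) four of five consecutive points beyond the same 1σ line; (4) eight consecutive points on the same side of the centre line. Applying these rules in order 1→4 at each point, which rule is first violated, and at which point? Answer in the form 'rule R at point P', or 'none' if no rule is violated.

rule 3 at point 10

Zone of each point (C = within 1σ̂, B = 1σ̂–2σ̂, A = 2σ̂–3σ̂, * = beyond 3σ̂; sign = side of CL): 1:+C, 2:+B, 3:+C, 4:+B, 5:-C, 6:-C, 7:-B, 8:-B, 9:-A, 10:-B, 11:-C, 12:-C, 13:-B, 14:+C, 15:+C, 16:-B
Rule 3 (four of five consecutive points beyond the same 1σ limit) is satisfied at point 10.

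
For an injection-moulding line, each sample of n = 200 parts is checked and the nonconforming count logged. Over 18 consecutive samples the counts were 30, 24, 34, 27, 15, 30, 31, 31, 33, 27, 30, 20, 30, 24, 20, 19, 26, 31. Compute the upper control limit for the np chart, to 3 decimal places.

41.225

p̄ = Σdᵢ / (k·n) = 482 / (18 × 200) = 0.13389
UCL = np̄ + 3·√(np̄(1−p̄)) = 26.7778 + 3 × √(26.7778×0.86611) = 26.7778 + 3 × 4.8159 = 41.2254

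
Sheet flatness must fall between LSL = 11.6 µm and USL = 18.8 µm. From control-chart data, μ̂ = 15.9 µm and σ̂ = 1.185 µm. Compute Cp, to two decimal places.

1.01

Cp = (USL − LSL) / (6σ̂) = (18.8 − 11.6) / (6 × 1.185) = 7.2000 / 7.1100 = 1.0127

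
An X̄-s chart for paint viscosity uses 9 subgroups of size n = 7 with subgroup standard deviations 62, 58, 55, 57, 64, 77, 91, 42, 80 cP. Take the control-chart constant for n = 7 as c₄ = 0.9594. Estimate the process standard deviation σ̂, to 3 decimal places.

67.866

s̄ = (62 + 58 + 55 + 57 + 64 + 77 + 91 + 42 + 80) / 9 = 65.1111
σ̂ = s̄ / c₄ = 65.1111 / 0.9594 = 67.8665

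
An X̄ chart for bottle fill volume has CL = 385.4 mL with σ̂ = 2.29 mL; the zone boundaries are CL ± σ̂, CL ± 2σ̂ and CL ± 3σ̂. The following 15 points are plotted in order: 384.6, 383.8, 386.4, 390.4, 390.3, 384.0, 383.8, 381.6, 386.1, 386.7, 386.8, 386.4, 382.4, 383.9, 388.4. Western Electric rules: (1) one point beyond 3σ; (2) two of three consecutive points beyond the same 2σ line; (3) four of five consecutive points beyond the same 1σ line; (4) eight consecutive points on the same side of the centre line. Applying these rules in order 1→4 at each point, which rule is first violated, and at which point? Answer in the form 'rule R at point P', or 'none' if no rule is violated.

rule 2 at point 5

Zone of each point (C = within 1σ̂, B = 1σ̂–2σ̂, A = 2σ̂–3σ̂, * = beyond 3σ̂; sign = side of CL): 1:-C, 2:-C, 3:+C, 4:+A, 5:+A, 6:-C, 7:-C, 8:-B, 9:+C, 10:+C, 11:+C, 12:+C, 13:-B, 14:-C, 15:+B
Rule 2 (two of three consecutive points beyond the same 2σ limit) is satisfied at point 5.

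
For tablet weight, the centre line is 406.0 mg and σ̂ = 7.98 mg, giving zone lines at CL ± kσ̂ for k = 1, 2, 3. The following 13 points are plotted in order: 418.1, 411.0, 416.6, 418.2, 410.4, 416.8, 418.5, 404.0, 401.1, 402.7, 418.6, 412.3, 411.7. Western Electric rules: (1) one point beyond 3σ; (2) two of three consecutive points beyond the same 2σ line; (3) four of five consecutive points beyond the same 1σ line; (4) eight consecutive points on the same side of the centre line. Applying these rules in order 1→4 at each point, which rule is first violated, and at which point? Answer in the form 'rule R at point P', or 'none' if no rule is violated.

rule 3 at point 7

Zone of each point (C = within 1σ̂, B = 1σ̂–2σ̂, A = 2σ̂–3σ̂, * = beyond 3σ̂; sign = side of CL): 1:+B, 2:+C, 3:+B, 4:+B, 5:+C, 6:+B, 7:+B, 8:-C, 9:-C, 10:-C, 11:+B, 12:+C, 13:+C
Rule 3 (four of five consecutive points beyond the same 1σ limit) is satisfied at point 7.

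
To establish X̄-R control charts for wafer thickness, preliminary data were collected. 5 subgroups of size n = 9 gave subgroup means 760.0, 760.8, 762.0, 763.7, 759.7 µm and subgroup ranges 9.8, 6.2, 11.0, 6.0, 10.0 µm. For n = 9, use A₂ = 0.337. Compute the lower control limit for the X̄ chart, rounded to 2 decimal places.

X̄̄ = (760.0 + 760.8 + 762.0 + 763.7 + 759.7) / 5 = 3806.2000 / 5 = 761.2400
R̄ = (9.8 + 6.2 + 11.0 + 6.0 + 10.0) / 5 = 43.0000 / 5 = 8.6000
LCL = X̄̄ − A₂·R̄ = 761.2400 − 0.337 × 8.6000 = 758.3418

758.34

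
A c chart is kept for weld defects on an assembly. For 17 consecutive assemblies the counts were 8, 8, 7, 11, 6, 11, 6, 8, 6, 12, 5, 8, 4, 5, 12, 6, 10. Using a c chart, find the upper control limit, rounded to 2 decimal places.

16.21

c̄ = (8 + 8 + 7 + 11 + 6 + 11 + 6 + 8 + 6 + 12 + 5 + 8 + 4 + 5 + 12 + 6 + 10) / 17 = 133 / 17 = 7.8235
UCL = c̄ + 3√c̄ = 7.8235 + 3 × √7.8235 = 7.8235 + 3 × 2.7971 = 16.2147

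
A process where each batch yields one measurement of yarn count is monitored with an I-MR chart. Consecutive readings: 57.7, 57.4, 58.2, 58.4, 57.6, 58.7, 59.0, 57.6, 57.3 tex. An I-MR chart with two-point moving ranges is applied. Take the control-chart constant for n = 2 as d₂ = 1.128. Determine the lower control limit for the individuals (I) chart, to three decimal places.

56.260

X̄ = (57.7 + 57.4 + 58.2 + 58.4 + 57.6 + 58.7 + 59.0 + 57.6 + 57.3) / 9 = 57.9889
Moving ranges: 0.3, 0.8, 0.2, 0.8, 1.1, 0.3, 1.4, 0.3; M̄R̄ = 5.2000 / 8 = 0.6500
LCL = X̄ − 3·M̄R̄/d₂ = 57.9889 − 3 × 0.6500 / 1.128 = 56.2602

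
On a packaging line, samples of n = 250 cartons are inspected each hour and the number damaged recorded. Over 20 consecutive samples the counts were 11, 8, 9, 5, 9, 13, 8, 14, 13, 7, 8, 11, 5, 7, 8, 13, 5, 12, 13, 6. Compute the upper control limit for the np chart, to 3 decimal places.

p̄ = Σdᵢ / (k·n) = 185 / (20 × 250) = 0.03700
UCL = np̄ + 3·√(np̄(1−p̄)) = 9.2500 + 3 × √(9.2500×0.96300) = 9.2500 + 3 × 2.9846 = 18.2038

18.204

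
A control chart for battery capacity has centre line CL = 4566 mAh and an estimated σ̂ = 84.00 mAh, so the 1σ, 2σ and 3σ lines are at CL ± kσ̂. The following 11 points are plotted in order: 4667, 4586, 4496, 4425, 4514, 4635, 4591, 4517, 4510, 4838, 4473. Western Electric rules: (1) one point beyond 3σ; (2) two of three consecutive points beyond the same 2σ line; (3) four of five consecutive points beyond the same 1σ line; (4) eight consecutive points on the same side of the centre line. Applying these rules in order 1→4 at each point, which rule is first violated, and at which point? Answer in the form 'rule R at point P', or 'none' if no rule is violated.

rule 1 at point 10

Zone of each point (C = within 1σ̂, B = 1σ̂–2σ̂, A = 2σ̂–3σ̂, * = beyond 3σ̂; sign = side of CL): 1:+B, 2:+C, 3:-C, 4:-B, 5:-C, 6:+C, 7:+C, 8:-C, 9:-C, 10:+*, 11:-B
Rule 1 (one point beyond the 3σ limits) is satisfied at point 10.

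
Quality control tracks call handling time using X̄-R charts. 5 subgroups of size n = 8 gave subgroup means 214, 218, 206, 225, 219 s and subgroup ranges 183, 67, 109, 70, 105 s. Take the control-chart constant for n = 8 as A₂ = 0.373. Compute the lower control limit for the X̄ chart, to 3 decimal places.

176.564

X̄̄ = (214 + 218 + 206 + 225 + 219) / 5 = 1082.0000 / 5 = 216.4000
R̄ = (183 + 67 + 109 + 70 + 105) / 5 = 534.0000 / 5 = 106.8000
LCL = X̄̄ − A₂·R̄ = 216.4000 − 0.373 × 106.8000 = 176.5636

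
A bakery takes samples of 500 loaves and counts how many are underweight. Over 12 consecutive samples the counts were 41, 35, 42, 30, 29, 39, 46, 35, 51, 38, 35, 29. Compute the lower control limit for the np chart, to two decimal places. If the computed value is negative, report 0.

19.83

p̄ = Σdᵢ / (k·n) = 450 / (12 × 500) = 0.07500
LCL = np̄ − 3·√(np̄(1−p̄)) = 37.5000 − 3 × 5.8896 = 19.8312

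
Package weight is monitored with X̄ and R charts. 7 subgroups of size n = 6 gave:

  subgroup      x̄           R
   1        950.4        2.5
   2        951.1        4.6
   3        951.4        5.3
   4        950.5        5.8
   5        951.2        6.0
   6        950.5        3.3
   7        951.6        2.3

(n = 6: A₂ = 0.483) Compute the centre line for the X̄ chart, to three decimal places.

950.957

X̄̄ = (950.4 + 951.1 + 951.4 + 950.5 + 951.2 + 950.5 + 951.6) / 7 = 6656.7000 / 7 = 950.9571
CL = X̄̄ = 950.9571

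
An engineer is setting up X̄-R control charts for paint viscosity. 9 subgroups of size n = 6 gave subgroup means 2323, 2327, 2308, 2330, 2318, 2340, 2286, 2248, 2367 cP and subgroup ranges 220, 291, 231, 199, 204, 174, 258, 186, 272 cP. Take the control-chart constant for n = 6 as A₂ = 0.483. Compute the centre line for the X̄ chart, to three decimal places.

2316.333

X̄̄ = (2323 + 2327 + 2308 + 2330 + 2318 + 2340 + 2286 + 2248 + 2367) / 9 = 20847.0000 / 9 = 2316.3333
CL = X̄̄ = 2316.3333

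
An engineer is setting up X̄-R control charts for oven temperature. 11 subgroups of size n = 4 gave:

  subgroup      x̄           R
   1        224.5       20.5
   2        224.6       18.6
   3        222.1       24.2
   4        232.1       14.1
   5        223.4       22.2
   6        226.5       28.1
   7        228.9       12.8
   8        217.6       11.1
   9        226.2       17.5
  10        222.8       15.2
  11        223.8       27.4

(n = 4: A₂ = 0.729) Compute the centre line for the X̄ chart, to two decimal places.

224.77

X̄̄ = (224.5 + 224.6 + 222.1 + 232.1 + 223.4 + 226.5 + 228.9 + 217.6 + 226.2 + 222.8 + 223.8) / 11 = 2472.5000 / 11 = 224.7727
CL = X̄̄ = 224.7727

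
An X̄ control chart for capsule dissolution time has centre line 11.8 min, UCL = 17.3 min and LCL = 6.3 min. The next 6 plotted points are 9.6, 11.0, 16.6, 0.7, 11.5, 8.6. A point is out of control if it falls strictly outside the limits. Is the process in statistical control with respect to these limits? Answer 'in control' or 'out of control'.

out of control

Compare each point to [6.3, 17.3]: sample 4 = 0.7 < LCL.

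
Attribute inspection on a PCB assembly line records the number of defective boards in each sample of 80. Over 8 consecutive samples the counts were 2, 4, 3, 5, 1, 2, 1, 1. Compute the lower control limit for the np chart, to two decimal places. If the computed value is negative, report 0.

p̄ = Σdᵢ / (k·n) = 19 / (8 × 80) = 0.02969
LCL = np̄ − 3·√(np̄(1−p̄)) = 2.3750 − 3 × 1.5181 = -2.1792 → 0 (negative, so LCL = 0)

0.00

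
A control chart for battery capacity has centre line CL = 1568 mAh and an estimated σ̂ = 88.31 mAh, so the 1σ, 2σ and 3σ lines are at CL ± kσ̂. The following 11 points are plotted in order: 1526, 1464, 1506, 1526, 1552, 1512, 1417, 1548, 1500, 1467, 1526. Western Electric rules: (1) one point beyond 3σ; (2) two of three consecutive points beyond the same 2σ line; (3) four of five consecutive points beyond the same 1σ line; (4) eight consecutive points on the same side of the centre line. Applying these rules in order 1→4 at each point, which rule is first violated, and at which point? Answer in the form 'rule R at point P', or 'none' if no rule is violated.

rule 4 at point 8

Zone of each point (C = within 1σ̂, B = 1σ̂–2σ̂, A = 2σ̂–3σ̂, * = beyond 3σ̂; sign = side of CL): 1:-C, 2:-B, 3:-C, 4:-C, 5:-C, 6:-C, 7:-B, 8:-C, 9:-C, 10:-B, 11:-C
Rule 4 (eight consecutive points on the same side of the centre line) is satisfied at point 8.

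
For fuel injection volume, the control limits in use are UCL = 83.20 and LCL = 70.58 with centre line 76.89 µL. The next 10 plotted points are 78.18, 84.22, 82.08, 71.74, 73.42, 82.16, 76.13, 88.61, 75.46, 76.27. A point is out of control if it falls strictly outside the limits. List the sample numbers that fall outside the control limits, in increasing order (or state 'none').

2, 8

Compare each point to [70.58, 83.20]: sample 2 = 84.22 > UCL; sample 8 = 88.61 > UCL.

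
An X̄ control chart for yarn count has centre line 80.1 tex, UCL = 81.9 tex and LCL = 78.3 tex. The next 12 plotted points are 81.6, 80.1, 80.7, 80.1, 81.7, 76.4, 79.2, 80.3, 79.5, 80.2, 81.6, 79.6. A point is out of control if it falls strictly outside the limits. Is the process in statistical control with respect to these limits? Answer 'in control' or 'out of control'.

out of control

Compare each point to [78.3, 81.9]: sample 6 = 76.4 < LCL.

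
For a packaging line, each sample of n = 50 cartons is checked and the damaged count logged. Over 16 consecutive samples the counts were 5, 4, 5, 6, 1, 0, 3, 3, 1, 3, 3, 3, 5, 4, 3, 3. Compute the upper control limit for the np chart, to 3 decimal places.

p̄ = Σdᵢ / (k·n) = 52 / (16 × 50) = 0.06500
UCL = np̄ + 3·√(np̄(1−p̄)) = 3.2500 + 3 × √(3.2500×0.93500) = 3.2500 + 3 × 1.7432 = 8.4796

8.480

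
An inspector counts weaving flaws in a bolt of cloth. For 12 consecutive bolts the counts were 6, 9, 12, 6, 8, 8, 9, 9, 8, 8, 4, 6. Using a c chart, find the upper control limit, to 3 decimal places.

16.102

c̄ = (6 + 9 + 12 + 6 + 8 + 8 + 9 + 9 + 8 + 8 + 4 + 6) / 12 = 93 / 12 = 7.7500
UCL = c̄ + 3√c̄ = 7.7500 + 3 × √7.7500 = 7.7500 + 3 × 2.7839 = 16.1016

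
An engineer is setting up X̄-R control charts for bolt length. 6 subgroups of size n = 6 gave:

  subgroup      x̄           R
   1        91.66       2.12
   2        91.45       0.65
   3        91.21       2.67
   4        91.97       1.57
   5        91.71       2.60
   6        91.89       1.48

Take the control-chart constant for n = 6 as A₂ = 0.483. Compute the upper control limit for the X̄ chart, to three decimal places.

92.541

X̄̄ = (91.66 + 91.45 + 91.21 + 91.97 + 91.71 + 91.89) / 6 = 549.8900 / 6 = 91.6483
R̄ = (2.12 + 0.65 + 2.67 + 1.57 + 2.60 + 1.48) / 6 = 11.0900 / 6 = 1.8483
UCL = X̄̄ + A₂·R̄ = 91.6483 + 0.483 × 1.8483 = 92.5411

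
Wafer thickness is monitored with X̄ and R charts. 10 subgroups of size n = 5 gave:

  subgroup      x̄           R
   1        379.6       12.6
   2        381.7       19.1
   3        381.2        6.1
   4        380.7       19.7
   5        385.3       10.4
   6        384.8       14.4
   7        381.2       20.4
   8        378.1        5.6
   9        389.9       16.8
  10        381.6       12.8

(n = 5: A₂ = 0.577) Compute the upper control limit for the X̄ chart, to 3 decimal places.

X̄̄ = (379.6 + 381.7 + 381.2 + 380.7 + 385.3 + 384.8 + 381.2 + 378.1 + 389.9 + 381.6) / 10 = 3824.1000 / 10 = 382.4100
R̄ = (12.6 + 19.1 + 6.1 + 19.7 + 10.4 + 14.4 + 20.4 + 5.6 + 16.8 + 12.8) / 10 = 137.9000 / 10 = 13.7900
UCL = X̄̄ + A₂·R̄ = 382.4100 + 0.577 × 13.7900 = 390.3668

390.367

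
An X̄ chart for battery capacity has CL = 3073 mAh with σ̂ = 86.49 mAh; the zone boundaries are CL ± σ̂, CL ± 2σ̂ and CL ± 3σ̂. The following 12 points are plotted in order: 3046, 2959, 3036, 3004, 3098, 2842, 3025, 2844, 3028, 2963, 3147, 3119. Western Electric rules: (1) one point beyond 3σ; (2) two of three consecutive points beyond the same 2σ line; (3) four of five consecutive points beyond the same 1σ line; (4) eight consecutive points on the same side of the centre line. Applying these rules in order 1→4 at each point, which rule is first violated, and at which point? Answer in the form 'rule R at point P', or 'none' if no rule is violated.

rule 2 at point 8

Zone of each point (C = within 1σ̂, B = 1σ̂–2σ̂, A = 2σ̂–3σ̂, * = beyond 3σ̂; sign = side of CL): 1:-C, 2:-B, 3:-C, 4:-C, 5:+C, 6:-A, 7:-C, 8:-A, 9:-C, 10:-B, 11:+C, 12:+C
Rule 2 (two of three consecutive points beyond the same 2σ limit) is satisfied at point 8.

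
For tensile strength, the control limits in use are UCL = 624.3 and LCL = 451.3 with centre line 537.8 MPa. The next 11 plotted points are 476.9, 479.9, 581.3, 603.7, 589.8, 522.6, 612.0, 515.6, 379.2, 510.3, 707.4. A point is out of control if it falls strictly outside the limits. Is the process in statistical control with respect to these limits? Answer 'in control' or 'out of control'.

out of control

Compare each point to [451.3, 624.3]: sample 9 = 379.2 < LCL; sample 11 = 707.4 > UCL.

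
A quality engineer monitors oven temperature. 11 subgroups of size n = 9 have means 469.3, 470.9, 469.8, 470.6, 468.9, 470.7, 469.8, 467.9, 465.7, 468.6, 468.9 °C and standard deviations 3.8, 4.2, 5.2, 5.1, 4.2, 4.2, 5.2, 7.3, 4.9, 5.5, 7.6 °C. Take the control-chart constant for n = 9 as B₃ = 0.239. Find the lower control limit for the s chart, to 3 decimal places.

1.243

s̄ = (3.8 + 4.2 + 5.2 + 5.1 + 4.2 + 4.2 + 5.2 + 7.3 + 4.9 + 5.5 + 7.6) / 11 = 5.2000
LCL_s = B₃·s̄ = 0.239 × 5.2000 = 1.2428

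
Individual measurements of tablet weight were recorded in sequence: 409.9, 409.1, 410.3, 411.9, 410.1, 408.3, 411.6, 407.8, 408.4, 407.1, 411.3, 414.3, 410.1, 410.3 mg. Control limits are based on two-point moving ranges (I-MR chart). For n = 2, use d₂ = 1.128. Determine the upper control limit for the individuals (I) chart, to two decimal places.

415.72

X̄ = (409.9 + 409.1 + 410.3 + 411.9 + 410.1 + 408.3 + 411.6 + 407.8 + 408.4 + 407.1 + 411.3 + 414.3 + 410.1 + 410.3) / 14 = 410.0357
Moving ranges: 0.8, 1.2, 1.6, 1.8, 1.8, 3.3, 3.8, 0.6, 1.3, 4.2, 3.0, 4.2, 0.2; M̄R̄ = 27.8000 / 13 = 2.1385
UCL = X̄ + 3·M̄R̄/d₂ = 410.0357 + 3 × 2.1385 / 1.128 = 415.7231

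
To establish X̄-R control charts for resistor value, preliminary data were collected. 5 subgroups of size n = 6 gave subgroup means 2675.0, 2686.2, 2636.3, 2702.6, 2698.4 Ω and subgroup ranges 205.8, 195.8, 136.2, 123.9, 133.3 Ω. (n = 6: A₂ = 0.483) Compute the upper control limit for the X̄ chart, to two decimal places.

X̄̄ = (2675.0 + 2686.2 + 2636.3 + 2702.6 + 2698.4) / 5 = 13398.5000 / 5 = 2679.7000
R̄ = (205.8 + 195.8 + 136.2 + 123.9 + 133.3) / 5 = 795.0000 / 5 = 159.0000
UCL = X̄̄ + A₂·R̄ = 2679.7000 + 0.483 × 159.0000 = 2756.4970

2756.50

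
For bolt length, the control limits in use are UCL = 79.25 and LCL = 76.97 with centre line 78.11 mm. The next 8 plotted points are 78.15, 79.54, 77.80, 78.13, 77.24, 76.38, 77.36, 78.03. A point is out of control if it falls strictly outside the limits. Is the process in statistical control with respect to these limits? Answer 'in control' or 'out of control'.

Compare each point to [76.97, 79.25]: sample 2 = 79.54 > UCL; sample 6 = 76.38 < LCL.

out of control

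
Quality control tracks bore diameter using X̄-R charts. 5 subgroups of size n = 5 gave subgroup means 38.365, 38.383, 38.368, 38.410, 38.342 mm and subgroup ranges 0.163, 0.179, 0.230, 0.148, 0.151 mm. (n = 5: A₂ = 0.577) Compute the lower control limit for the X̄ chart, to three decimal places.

38.273

X̄̄ = (38.365 + 38.383 + 38.368 + 38.410 + 38.342) / 5 = 191.8680 / 5 = 38.3736
R̄ = (0.163 + 0.179 + 0.230 + 0.148 + 0.151) / 5 = 0.8710 / 5 = 0.1742
LCL = X̄̄ − A₂·R̄ = 38.3736 − 0.577 × 0.1742 = 38.2731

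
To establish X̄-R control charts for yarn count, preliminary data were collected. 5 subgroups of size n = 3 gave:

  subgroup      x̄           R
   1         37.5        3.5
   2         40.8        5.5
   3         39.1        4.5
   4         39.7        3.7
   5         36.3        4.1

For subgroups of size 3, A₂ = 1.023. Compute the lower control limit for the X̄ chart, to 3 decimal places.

34.322

X̄̄ = (37.5 + 40.8 + 39.1 + 39.7 + 36.3) / 5 = 193.4000 / 5 = 38.6800
R̄ = (3.5 + 5.5 + 4.5 + 3.7 + 4.1) / 5 = 21.3000 / 5 = 4.2600
LCL = X̄̄ − A₂·R̄ = 38.6800 − 1.023 × 4.2600 = 34.3220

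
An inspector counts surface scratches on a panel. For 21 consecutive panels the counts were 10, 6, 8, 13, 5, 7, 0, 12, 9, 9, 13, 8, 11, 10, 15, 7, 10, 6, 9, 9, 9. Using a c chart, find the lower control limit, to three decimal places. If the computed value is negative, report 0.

0.000

c̄ = (10 + 6 + 8 + 13 + 5 + 7 + 0 + 12 + 9 + 9 + 13 + 8 + 11 + 10 + 15 + 7 + 10 + 6 + 9 + 9 + 9) / 21 = 186 / 21 = 8.8571
LCL = c̄ − 3√c̄ = 8.8571 − 3 × 2.9761 = -0.0711 → 0 (cannot be negative)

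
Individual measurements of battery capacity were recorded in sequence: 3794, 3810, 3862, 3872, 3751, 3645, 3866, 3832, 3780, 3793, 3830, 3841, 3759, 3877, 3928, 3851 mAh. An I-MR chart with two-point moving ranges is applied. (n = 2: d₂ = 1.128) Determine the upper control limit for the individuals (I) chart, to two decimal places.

X̄ = (3794 + 3810 + 3862 + 3872 + 3751 + 3645 + 3866 + 3832 + 3780 + 3793 + 3830 + 3841 + 3759 + 3877 + 3928 + 3851) / 16 = 3818.1875
Moving ranges: 16, 52, 10, 121, 106, 221, 34, 52, 13, 37, 11, 82, 118, 51, 77; M̄R̄ = 1001.0000 / 15 = 66.7333
UCL = X̄ + 3·M̄R̄/d₂ = 3818.1875 + 3 × 66.7333 / 1.128 = 3995.6698

3995.67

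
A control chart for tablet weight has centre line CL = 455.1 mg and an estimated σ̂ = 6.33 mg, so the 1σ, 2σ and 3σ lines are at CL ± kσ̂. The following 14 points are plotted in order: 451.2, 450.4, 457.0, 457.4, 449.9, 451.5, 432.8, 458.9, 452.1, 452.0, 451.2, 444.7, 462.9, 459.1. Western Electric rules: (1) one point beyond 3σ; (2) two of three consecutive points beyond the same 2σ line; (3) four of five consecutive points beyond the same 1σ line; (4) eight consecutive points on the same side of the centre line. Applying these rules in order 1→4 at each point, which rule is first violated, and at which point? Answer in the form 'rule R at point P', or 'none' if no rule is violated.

rule 1 at point 7

Zone of each point (C = within 1σ̂, B = 1σ̂–2σ̂, A = 2σ̂–3σ̂, * = beyond 3σ̂; sign = side of CL): 1:-C, 2:-C, 3:+C, 4:+C, 5:-C, 6:-C, 7:-*, 8:+C, 9:-C, 10:-C, 11:-C, 12:-B, 13:+B, 14:+C
Rule 1 (one point beyond the 3σ limits) is satisfied at point 7.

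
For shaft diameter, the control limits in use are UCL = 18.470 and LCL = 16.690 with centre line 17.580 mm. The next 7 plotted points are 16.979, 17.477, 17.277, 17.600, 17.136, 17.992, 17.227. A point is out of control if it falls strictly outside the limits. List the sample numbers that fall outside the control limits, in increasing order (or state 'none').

All 7 points lie within [16.690, 18.470].

none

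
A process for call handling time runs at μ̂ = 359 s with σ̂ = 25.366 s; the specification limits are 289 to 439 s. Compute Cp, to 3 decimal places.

Cp = (USL − LSL) / (6σ̂) = (439 − 289) / (6 × 25.366) = 150.0000 / 152.1960 = 0.9856

0.986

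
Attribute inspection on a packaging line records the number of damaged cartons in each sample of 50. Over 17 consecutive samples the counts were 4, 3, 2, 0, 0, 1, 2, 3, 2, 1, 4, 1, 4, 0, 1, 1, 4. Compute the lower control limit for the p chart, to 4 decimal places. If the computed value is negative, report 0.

0.0000

p̄ = Σdᵢ / (k·n) = 33 / (17 × 50) = 0.03882
LCL = p̄ − 3·√(p̄(1−p̄)/n) = 0.03882 − 3 × 0.02732 = -0.04313 → 0 (negative, so LCL = 0)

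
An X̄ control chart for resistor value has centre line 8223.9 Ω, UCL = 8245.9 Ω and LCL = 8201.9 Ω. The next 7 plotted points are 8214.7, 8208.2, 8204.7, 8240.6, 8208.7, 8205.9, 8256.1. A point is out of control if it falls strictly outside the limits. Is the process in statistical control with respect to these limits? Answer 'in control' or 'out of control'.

Compare each point to [8201.9, 8245.9]: sample 7 = 8256.1 > UCL.

out of control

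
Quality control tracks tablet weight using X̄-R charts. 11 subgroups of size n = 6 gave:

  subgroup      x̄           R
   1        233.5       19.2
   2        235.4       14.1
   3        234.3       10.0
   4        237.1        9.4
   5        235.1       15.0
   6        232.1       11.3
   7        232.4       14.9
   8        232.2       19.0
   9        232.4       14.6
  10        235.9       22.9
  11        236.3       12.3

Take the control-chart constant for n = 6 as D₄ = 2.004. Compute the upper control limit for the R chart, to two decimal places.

29.64

R̄ = (19.2 + 14.1 + 10.0 + 9.4 + 15.0 + 11.3 + 14.9 + 19.0 + 14.6 + 22.9 + 12.3) / 11 = 162.7000 / 11 = 14.7909
UCL_R = D₄·R̄ = 2.004 × 14.7909 = 29.6410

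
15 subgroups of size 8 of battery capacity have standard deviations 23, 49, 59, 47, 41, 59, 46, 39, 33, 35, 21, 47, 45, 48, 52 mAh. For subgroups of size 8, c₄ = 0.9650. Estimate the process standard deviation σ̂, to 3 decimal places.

44.491

s̄ = (23 + 49 + 59 + 47 + 41 + 59 + 46 + 39 + 33 + 35 + 21 + 47 + 45 + 48 + 52) / 15 = 42.9333
σ̂ = s̄ / c₄ = 42.9333 / 0.9650 = 44.4905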